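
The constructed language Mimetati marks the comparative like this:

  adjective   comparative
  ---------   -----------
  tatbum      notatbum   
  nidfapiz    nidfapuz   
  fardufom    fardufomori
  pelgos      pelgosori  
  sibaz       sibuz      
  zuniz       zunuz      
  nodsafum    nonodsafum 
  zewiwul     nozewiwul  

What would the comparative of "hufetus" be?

nohufetus

fardufom and tatbum both end in -m yet inflect differently (fardufomori, notatbum), so the final letter is not what conditions the rule; the last vowel is.
"hufetus" has last vowel 'u'. The stems whose last vowel is 'u' (tatbum → notatbum, nodsafum → nonodsafum, zewiwul → nozewiwul) add the prefix no-.
So hufetus → nohufetus.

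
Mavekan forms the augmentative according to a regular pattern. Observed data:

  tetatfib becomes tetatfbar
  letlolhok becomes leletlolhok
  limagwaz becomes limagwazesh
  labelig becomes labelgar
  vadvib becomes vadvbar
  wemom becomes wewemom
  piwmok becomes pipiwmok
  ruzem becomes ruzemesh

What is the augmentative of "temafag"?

temafagesh

"temafag" has last vowel 'a'. The one such stem in the data (limagwaz → limagwazesh) adds -esh, so the same rule applies.
The other patterns: stems whose last vowel is 'o' repeat the first consonant+vowel as a prefix; stems whose last vowel is 'i' delete the last vowel and add -ar.
So temafag → temafagesh.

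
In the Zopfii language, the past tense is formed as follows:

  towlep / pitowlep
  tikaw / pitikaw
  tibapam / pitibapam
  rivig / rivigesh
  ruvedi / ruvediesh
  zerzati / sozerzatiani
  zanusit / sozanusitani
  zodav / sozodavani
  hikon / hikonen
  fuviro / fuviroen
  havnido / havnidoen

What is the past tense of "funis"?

ruvedi and zerzati both end in -i yet inflect differently (ruvediesh, sozerzatiani), so the final letter is not what conditions the rule; the first letter is.
"funis" begins with f-. The one such stem in the data (fuviro → fuviroen) adds -en, so the same rule applies.
So funis → funisen.

funisen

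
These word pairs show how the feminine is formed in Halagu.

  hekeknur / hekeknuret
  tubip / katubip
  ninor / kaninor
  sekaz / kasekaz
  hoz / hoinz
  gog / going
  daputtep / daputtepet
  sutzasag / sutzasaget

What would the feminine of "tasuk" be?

katasuk

hoz and sekaz both end in -z yet inflect differently (hoinz, kasekaz), so the final letter is not what conditions the rule; the number of vowels is.
"tasuk" has 2 vowels. The stems with 2 vowels (sekaz → kasekaz, ninor → kaninor, tubip → katubip) add the prefix ka-.
The other patterns: stems with 1 vowel insert -in- after the first vowel; stems with 3 vowels add -et.
So tasuk → katasuk.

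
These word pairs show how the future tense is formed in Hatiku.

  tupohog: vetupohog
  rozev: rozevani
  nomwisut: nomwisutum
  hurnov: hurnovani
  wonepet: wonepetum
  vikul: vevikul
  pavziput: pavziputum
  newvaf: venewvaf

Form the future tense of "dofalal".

rozev and wonepet both have last vowel 'e' yet inflect differently (rozevani, wonepetum), so the last vowel is not what conditions the rule; the final letter is.
"dofalal" ends in -l. The one such stem in the data (vikul → vevikul) adds the prefix ve-, so the same rule applies.
The other patterns: stems ending in -v add -ani; stems ending in -t add -um.
So dofalal → vedofalal.

vedofalal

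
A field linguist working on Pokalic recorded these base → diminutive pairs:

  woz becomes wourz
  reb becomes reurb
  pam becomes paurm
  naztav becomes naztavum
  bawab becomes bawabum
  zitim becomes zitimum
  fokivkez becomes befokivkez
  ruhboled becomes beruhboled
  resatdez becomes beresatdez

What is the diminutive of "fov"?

fourv

"fov" has 1 vowel. The stems with 1 vowel (woz → wourz, reb → reurb, pam → paurm) insert -ur- after the first vowel.
So fov → fourv.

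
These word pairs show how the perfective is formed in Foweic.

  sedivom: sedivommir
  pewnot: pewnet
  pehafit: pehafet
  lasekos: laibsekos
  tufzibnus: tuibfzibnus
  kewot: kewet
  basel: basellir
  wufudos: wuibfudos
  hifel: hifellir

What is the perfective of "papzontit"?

pewnot and wufudos both have last vowel 'o' yet inflect differently (pewnet, wuibfudos), so the last vowel is not what conditions the rule; the final letter is.
"papzontit" ends in -t. The stems ending in -t (pehafit → pehafet, pewnot → pewnet, kewot → kewet) change the last vowel to 'e'.
So papzontit → papzontet.

papzontet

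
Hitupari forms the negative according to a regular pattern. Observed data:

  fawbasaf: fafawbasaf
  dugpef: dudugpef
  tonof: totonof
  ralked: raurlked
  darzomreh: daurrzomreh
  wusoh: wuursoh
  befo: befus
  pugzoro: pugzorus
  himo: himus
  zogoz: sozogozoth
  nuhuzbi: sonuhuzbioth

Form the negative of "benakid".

"benakid" ends in -d. The one such stem in the data (ralked → raurlked) inserts -ur- after the first vowel (as do darzomreh, wusoh), so the same rule applies.
So benakid → beurnakid.

beurnakid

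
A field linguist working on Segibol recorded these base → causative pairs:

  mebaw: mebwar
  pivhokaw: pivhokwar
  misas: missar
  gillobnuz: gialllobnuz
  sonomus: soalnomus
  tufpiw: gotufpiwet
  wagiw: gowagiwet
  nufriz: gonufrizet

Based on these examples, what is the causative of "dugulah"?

dugulhar

misas and sonomus both end in -s yet inflect differently (missar, soalnomus), so the final letter is not what conditions the rule; the last vowel is.
"dugulah" has last vowel 'a'. The stems whose last vowel is 'a' (mebaw → mebwar, pivhokaw → pivhokwar, misas → missar) delete the last vowel and add -ar.
So dugulah → dugulhar.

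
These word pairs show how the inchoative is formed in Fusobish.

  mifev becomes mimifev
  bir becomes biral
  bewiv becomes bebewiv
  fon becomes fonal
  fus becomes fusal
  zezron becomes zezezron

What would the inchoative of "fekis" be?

zezron and fon both end in -n yet inflect differently (zezezron, fonal), so the final letter is not what conditions the rule; the number of vowels is.
"fekis" has 2 vowels. The stems with 2 vowels (bewiv → bebewiv, zezron → zezezron, mifev → mimifev) repeat the first consonant+vowel as a prefix.
The other pattern: stems with 1 vowel add -al.
So fekis → fefekis.

fefekis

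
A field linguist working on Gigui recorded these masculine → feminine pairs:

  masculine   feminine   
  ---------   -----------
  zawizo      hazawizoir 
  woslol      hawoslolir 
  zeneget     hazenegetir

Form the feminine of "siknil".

Every pair shown (zawizo → hazawizoir, woslol → hawoslolir, zeneget → hazenegetir) follows the same rule: add ha- … -ir around the stem.
So siknil → hasiknilir.

hasiknilir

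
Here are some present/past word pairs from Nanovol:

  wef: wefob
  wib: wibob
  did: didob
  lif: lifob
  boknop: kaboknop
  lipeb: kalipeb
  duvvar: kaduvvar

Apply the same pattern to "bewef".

kabewef

"bewef" has 2 vowels. The stems with 2 vowels (boknop → kaboknop, lipeb → kalipeb, duvvar → kaduvvar) add the prefix ka-.
So bewef → kabewef.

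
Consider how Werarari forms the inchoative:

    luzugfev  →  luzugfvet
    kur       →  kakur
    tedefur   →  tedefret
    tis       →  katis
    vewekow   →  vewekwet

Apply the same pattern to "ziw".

tedefur and kur both end in -r yet inflect differently (tedefret, kakur), so the final letter is not what conditions the rule; the number of vowels is.
"ziw" has 1 vowel. The stems with 1 vowel (kur → kakur, tis → katis) add the prefix ka-.
The other pattern: stems with 3 vowels delete the last vowel and add -et.
So ziw → kaziw.

kaziw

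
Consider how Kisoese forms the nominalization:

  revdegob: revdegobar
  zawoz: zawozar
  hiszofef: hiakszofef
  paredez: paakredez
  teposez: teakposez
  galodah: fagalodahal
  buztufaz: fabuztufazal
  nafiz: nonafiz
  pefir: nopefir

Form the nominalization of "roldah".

faroldahal

"roldah" has last vowel 'a'. The stems whose last vowel is 'a' (galodah → fagalodahal, buztufaz → fabuztufazal) add fa- … -al around the stem.
So roldah → faroldahal.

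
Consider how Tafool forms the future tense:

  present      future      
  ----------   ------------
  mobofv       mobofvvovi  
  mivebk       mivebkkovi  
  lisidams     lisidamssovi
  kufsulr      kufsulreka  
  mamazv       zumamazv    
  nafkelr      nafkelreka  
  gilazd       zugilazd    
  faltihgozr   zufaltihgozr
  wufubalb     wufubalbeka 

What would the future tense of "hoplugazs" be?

faltihgozr and nafkelr both end in -r yet inflect differently (zufaltihgozr, nafkelreka), so the final letter is not what conditions the rule; the second-to-last letter is.
"hoplugazs" has second-to-last letter 'z'. The stems whose second-to-last letter is 'z' (faltihgozr → zufaltihgozr, gilazd → zugilazd, mamazv → zumamazv) add the prefix zu-.
The other patterns: stems whose second-to-last letter is 'l' add -eka; stems whose second-to-last letter is 'b', 'f' or 'm' double the final consonant and add -ovi.
So hoplugazs → zuhoplugazs.

zuhoplugazs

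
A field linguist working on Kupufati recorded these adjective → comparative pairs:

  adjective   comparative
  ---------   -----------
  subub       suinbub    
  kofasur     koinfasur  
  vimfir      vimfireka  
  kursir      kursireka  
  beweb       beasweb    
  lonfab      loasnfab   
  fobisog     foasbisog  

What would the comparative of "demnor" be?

kofasur and vimfir both end in -r yet inflect differently (koinfasur, vimfireka), so the final letter is not what conditions the rule; the last vowel is.
"demnor" has last vowel 'o'. The one such stem in the data (fobisog → foasbisog) inserts -as- after the first vowel (as do beweb, lonfab), so the same rule applies.
The other patterns: stems whose last vowel is 'u' insert -in- after the first vowel; stems whose last vowel is 'i' add -eka.
So demnor → deasmnor.

deasmnor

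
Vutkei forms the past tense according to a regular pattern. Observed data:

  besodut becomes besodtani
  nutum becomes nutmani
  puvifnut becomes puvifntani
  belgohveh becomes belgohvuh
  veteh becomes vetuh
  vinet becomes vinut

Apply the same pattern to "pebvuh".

besodut and vinet both end in -t yet inflect differently (besodtani, vinut), so the final letter is not what conditions the rule; the last vowel is.
"pebvuh" has last vowel 'u'. The stems whose last vowel is 'u' (besodut → besodtani, nutum → nutmani, puvifnut → puvifntani) delete the last vowel and add -ani.
The other pattern: stems whose last vowel is 'e' change the last vowel to 'u'.
So pebvuh → pebvhani.

pebvhani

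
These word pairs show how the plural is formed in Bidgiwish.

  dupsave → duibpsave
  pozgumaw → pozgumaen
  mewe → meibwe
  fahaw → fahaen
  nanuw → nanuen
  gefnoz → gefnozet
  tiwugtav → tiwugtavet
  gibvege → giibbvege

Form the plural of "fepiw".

"fepiw" ends in -w. The stems ending in -w (pozgumaw → pozgumaen, nanuw → nanuen, fahaw → fahaen) drop the final letter and add -en.
So fepiw → fepien.

fepien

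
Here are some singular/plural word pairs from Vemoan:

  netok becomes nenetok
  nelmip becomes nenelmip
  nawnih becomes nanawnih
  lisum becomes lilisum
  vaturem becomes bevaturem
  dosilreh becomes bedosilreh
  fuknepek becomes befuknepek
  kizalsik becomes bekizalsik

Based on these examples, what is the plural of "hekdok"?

hehekdok

lisum and vaturem both end in -m yet inflect differently (lilisum, bevaturem), so the final letter is not what conditions the rule; the number of vowels is.
"hekdok" has 2 vowels. The stems with 2 vowels (netok → nenetok, nelmip → nenelmip, nawnih → nanawnih) repeat the first consonant+vowel as a prefix.
The other pattern: stems with 3 vowels add the prefix be-.
So hekdok → hehekdok.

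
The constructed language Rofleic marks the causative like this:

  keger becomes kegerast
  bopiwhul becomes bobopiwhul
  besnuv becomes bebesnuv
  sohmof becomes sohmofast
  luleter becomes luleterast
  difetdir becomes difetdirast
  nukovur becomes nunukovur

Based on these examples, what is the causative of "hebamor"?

hebamorast

nukovur and difetdir both end in -r yet inflect differently (nunukovur, difetdirast), so the final letter is not what conditions the rule; the last vowel is.
"hebamor" has last vowel 'o'. The one such stem in the data (sohmof → sohmofast) adds -ast, so the same rule applies.
So hebamor → hebamorast.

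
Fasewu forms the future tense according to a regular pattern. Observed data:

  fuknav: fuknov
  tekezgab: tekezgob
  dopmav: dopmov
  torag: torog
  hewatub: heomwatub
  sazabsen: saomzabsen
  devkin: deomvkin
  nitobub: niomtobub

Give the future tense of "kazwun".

tekezgab and hewatub both end in -b yet inflect differently (tekezgob, heomwatub), so the final letter is not what conditions the rule; the last vowel is.
"kazwun" has last vowel 'u'. The stems whose last vowel is 'u' (hewatub → heomwatub, nitobub → niomtobub) insert -om- after the first vowel.
So kazwun → kaomzwun.

kaomzwun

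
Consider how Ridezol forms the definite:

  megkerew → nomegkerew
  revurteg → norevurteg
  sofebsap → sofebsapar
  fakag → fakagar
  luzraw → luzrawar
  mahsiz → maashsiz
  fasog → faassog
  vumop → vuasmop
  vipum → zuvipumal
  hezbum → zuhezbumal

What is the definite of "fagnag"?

fagnagar

revurteg and fakag both end in -g yet inflect differently (norevurteg, fakagar), so the final letter is not what conditions the rule; the last vowel is.
"fagnag" has last vowel 'a'. The stems whose last vowel is 'a' (sofebsap → sofebsapar, fakag → fakagar, luzraw → luzrawar) add -ar.
So fagnag → fagnagar.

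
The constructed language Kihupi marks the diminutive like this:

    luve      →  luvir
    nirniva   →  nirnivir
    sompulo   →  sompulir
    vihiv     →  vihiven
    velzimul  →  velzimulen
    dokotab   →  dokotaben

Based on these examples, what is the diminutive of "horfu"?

"horfu" ends in a vowel. The stems ending in a vowel (luve → luvir, nirniva → nirnivir, sompulo → sompulir) drop the final letter and add -ir.
The other pattern: stems ending in a consonant add -en.
So horfu → horfir.

horfir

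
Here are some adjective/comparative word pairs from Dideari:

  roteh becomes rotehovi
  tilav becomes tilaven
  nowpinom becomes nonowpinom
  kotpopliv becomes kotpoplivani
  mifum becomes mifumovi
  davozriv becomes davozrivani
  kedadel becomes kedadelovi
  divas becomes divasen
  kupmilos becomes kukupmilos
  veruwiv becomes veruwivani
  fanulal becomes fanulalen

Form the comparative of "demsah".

tilav and davozriv both end in -v yet inflect differently (tilaven, davozrivani), so the final letter is not what conditions the rule; the last vowel is.
"demsah" has last vowel 'a'. The stems whose last vowel is 'a' (divas → divasen, tilav → tilaven, fanulal → fanulalen) add -en.
The other patterns: stems whose last vowel is 'i' add -ani; stems whose last vowel is 'o' repeat the first consonant+vowel as a prefix; stems whose last vowel is 'e' or 'u' add -ovi.
So demsah → demsahen.

demsahen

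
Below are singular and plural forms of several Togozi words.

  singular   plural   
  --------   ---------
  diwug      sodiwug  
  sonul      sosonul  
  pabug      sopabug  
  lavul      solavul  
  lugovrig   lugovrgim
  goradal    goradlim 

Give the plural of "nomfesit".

nomfestim

"nomfesit" has last vowel 'i'. The one such stem in the data (lugovrig → lugovrgim) deletes the last vowel and adds -im (as does goradal), so the same rule applies.
The other pattern: stems whose last vowel is 'u' add the prefix so-.
So nomfesit → nomfestim.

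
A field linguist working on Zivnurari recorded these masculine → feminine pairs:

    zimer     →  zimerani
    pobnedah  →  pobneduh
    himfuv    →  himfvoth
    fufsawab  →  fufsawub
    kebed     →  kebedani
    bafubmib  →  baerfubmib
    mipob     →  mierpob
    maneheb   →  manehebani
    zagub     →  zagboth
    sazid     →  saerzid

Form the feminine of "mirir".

"mirir" has last vowel 'i'. The stems whose last vowel is 'i' (bafubmib → baerfubmib, sazid → saerzid) insert -er- after the first vowel.
So mirir → mierrir.

mierrir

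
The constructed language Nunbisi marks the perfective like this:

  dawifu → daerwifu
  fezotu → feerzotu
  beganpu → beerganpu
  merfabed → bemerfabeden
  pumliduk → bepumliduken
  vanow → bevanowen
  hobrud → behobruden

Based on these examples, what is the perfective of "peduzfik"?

bepeduzfiken

"peduzfik" ends in a consonant. The stems ending in a consonant (merfabed → bemerfabeden, pumliduk → bepumliduken, vanow → bevanowen) add be- … -en around the stem.
The other pattern: stems ending in a vowel insert -er- after the first vowel.
So peduzfik → bepeduzfiken.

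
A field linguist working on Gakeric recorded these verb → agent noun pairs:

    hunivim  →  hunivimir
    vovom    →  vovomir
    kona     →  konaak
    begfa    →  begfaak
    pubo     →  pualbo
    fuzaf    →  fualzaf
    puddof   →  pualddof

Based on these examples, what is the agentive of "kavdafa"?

"kavdafa" ends in -a. The stems ending in -a (kona → konaak, begfa → begfaak) add -ak.
The other patterns: stems ending in -m add -ir; stems ending in -f or -o insert -al- after the first vowel.
So kavdafa → kavdafaak.

kavdafaak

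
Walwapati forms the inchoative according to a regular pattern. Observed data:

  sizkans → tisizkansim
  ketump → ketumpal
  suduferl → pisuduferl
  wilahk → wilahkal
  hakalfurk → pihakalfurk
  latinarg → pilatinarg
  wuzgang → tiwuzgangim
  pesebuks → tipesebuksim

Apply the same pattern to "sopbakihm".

sopbakihmal

"sopbakihm" has second-to-last letter 'h'. The one such stem in the data (wilahk → wilahkal) adds -al, so the same rule applies.
The other patterns: stems whose second-to-last letter is 'r' add the prefix pi-; stems whose second-to-last letter is 'k' or 'n' add ti- … -im around the stem.
So sopbakihm → sopbakihmal.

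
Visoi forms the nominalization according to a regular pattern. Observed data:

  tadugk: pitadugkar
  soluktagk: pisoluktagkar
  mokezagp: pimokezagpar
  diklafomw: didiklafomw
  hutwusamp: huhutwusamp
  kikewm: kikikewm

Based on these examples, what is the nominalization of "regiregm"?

piregiregmar

mokezagp and hutwusamp both end in -p yet inflect differently (pimokezagpar, huhutwusamp), so the final letter is not what conditions the rule; the second-to-last letter is.
"regiregm" has second-to-last letter 'g'. The stems whose second-to-last letter is 'g' (tadugk → pitadugkar, soluktagk → pisoluktagkar, mokezagp → pimokezagpar) add pi- … -ar around the stem.
So regiregm → piregiregmar.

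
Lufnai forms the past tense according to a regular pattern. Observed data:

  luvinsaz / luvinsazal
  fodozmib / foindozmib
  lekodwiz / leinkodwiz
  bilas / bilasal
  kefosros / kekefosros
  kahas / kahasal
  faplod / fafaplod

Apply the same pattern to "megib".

meingib

kefosros and kahas both end in -s yet inflect differently (kekefosros, kahasal), so the final letter is not what conditions the rule; the last vowel is.
"megib" has last vowel 'i'. The stems whose last vowel is 'i' (lekodwiz → leinkodwiz, fodozmib → foindozmib) insert -in- after the first vowel.
The other patterns: stems whose last vowel is 'o' repeat the first consonant+vowel as a prefix; stems whose last vowel is 'a' add -al.
So megib → meingib.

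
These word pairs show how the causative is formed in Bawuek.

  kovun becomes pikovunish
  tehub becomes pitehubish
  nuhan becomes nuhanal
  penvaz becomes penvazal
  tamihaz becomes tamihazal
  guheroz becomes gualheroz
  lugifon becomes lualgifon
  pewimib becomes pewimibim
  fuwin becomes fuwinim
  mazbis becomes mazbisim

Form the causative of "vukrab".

kovun and nuhan both end in -n yet inflect differently (pikovunish, nuhanal), so the final letter is not what conditions the rule; the last vowel is.
"vukrab" has last vowel 'a'. The stems whose last vowel is 'a' (nuhan → nuhanal, penvaz → penvazal, tamihaz → tamihazal) add -al.
The other patterns: stems whose last vowel is 'u' add pi- … -ish around the stem; stems whose last vowel is 'o' insert -al- after the first vowel; stems whose last vowel is 'i' add -im.
So vukrab → vukrabal.

vukrabal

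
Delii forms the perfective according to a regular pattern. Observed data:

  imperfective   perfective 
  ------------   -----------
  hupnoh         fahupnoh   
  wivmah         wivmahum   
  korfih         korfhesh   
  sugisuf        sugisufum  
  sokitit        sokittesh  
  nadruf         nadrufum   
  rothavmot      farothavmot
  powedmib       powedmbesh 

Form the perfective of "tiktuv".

korfih and hupnoh both end in -h yet inflect differently (korfhesh, fahupnoh), so the final letter is not what conditions the rule; the last vowel is.
"tiktuv" has last vowel 'u'. The stems whose last vowel is 'u' (sugisuf → sugisufum, nadruf → nadrufum) add -um.
The other patterns: stems whose last vowel is 'i' delete the last vowel and add -esh; stems whose last vowel is 'o' add the prefix fa-.
So tiktuv → tiktuvum.

tiktuvum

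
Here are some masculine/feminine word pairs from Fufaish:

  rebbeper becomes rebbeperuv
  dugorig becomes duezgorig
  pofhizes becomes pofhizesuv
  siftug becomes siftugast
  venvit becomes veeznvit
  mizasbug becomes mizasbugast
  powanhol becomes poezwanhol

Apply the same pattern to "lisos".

liezsos

"lisos" has last vowel 'o'. The one such stem in the data (powanhol → poezwanhol) inserts -ez- after the first vowel (as do dugorig, venvit), so the same rule applies.
The other patterns: stems whose last vowel is 'e' add -uv; stems whose last vowel is 'u' add -ast.
So lisos → liezsos.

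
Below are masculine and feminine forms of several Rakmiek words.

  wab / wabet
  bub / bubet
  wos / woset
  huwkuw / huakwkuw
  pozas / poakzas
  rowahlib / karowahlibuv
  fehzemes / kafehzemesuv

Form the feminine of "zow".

zowet

wos and pozas both end in -s yet inflect differently (woset, poakzas), so the final letter is not what conditions the rule; the number of vowels is.
"zow" has 1 vowel. The stems with 1 vowel (wab → wabet, bub → bubet, wos → woset) add -et.
The other patterns: stems with 2 vowels insert -ak- after the first vowel; stems with 3 vowels add ka- … -uv around the stem.
So zow → zowet.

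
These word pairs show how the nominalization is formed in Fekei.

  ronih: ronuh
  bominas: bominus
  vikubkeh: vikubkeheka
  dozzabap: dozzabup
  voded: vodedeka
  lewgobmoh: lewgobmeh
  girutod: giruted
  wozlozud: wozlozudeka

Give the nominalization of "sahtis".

"sahtis" has last vowel 'i'. The one such stem in the data (ronih → ronuh) changes the last vowel to 'u' (as do bominas, dozzabap), so the same rule applies.
So sahtis → sahtus.

sahtus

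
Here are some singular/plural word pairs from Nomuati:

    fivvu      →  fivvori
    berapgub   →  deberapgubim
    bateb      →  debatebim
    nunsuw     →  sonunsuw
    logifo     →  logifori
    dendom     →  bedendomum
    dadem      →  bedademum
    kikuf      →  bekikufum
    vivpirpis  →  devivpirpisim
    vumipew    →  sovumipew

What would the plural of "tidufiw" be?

sotidufiw

fivvu and nunsuw both have last vowel 'u' yet inflect differently (fivvori, sonunsuw), so the last vowel is not what conditions the rule; the final letter is.
"tidufiw" ends in -w. The stems ending in -w (vumipew → sovumipew, nunsuw → sonunsuw) add the prefix so-.
So tidufiw → sotidufiw.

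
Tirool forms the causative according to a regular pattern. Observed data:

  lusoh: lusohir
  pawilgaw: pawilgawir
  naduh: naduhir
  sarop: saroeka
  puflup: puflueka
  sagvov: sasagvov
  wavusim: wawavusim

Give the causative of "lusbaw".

lusoh and sarop both have last vowel 'o' yet inflect differently (lusohir, saroeka), so the last vowel is not what conditions the rule; the final letter is.
"lusbaw" ends in -w. The one such stem in the data (pawilgaw → pawilgawir) adds -ir, so the same rule applies.
So lusbaw → lusbawir.

lusbawir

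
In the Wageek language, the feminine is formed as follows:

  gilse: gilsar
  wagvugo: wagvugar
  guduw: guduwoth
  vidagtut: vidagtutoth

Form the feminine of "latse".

gilse and guduw both begin with g- yet inflect differently (gilsar, guduwoth), so the first letter is not what conditions the rule; whether the stem ends in a vowel or a consonant is.
"latse" ends in a vowel. The stems ending in a vowel (gilse → gilsar, wagvugo → wagvugar) drop the final letter and add -ar.
So latse → latsar.

latsar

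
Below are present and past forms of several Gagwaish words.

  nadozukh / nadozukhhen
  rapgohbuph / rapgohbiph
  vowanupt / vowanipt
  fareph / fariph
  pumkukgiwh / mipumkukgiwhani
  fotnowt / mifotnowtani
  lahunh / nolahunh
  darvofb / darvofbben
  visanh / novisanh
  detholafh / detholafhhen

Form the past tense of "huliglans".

lahunh and rapgohbuph both end in -h yet inflect differently (nolahunh, rapgohbiph), so the final letter is not what conditions the rule; the second-to-last letter is.
"huliglans" has second-to-last letter 'n'. The stems whose second-to-last letter is 'n' (lahunh → nolahunh, visanh → novisanh) add the prefix no-.
So huliglans → nohuliglans.

nohuliglans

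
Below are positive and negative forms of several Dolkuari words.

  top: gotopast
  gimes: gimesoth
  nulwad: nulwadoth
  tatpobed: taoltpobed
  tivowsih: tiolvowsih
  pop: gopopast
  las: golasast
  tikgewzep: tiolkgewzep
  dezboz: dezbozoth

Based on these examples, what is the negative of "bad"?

gobadast

"bad" has 1 vowel. The stems with 1 vowel (top → gotopast, las → golasast, pop → gopopast) add go- … -ast around the stem.
The other patterns: stems with 2 vowels add -oth; stems with 3 vowels insert -ol- after the first vowel.
So bad → gobadast.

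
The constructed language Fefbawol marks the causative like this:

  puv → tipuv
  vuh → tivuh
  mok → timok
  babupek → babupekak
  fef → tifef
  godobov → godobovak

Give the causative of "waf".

tiwaf

godobov and puv both end in -v yet inflect differently (godobovak, tipuv), so the final letter is not what conditions the rule; the number of vowels is.
"waf" has 1 vowel. The stems with 1 vowel (vuh → tivuh, puv → tipuv, fef → tifef) add the prefix ti-.
The other pattern: stems with 3 vowels add -ak.
So waf → tiwaf.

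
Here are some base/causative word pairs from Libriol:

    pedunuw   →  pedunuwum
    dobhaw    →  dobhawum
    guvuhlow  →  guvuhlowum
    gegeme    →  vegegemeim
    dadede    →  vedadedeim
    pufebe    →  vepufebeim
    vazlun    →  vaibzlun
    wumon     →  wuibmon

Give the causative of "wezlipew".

pedunuw and vazlun both have last vowel 'u' yet inflect differently (pedunuwum, vaibzlun), so the last vowel is not what conditions the rule; the final letter is.
"wezlipew" ends in -w. The stems ending in -w (pedunuw → pedunuwum, dobhaw → dobhawum, guvuhlow → guvuhlowum) add -um.
So wezlipew → wezlipewum.

wezlipewum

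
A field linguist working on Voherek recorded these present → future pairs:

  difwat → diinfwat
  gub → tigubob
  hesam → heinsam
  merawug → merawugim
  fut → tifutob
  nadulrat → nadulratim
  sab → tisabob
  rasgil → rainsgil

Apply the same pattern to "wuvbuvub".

"wuvbuvub" has 3 vowels. The stems with 3 vowels (nadulrat → nadulratim, merawug → merawugim) add -im.
The other patterns: stems with 1 vowel add ti- … -ob around the stem; stems with 2 vowels insert -in- after the first vowel.
So wuvbuvub → wuvbuvubim.

wuvbuvubim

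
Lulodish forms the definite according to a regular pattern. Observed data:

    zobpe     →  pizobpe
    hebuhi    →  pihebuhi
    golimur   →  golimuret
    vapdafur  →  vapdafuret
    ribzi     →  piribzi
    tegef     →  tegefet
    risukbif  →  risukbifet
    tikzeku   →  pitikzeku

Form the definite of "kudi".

"kudi" ends in a vowel. The stems ending in a vowel (ribzi → piribzi, zobpe → pizobpe, hebuhi → pihebuhi) add the prefix pi-.
So kudi → pikudi.

pikudi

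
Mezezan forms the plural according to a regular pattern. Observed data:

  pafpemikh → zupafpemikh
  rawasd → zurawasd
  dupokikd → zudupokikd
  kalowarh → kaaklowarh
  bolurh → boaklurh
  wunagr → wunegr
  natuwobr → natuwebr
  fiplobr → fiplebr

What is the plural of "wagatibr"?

wagatebr

pafpemikh and kalowarh both end in -h yet inflect differently (zupafpemikh, kaaklowarh), so the final letter is not what conditions the rule; the second-to-last letter is.
"wagatibr" has second-to-last letter 'b'. The stems whose second-to-last letter is 'b' (natuwobr → natuwebr, fiplobr → fiplebr) change the last vowel to 'e'.
So wagatibr → wagatebr.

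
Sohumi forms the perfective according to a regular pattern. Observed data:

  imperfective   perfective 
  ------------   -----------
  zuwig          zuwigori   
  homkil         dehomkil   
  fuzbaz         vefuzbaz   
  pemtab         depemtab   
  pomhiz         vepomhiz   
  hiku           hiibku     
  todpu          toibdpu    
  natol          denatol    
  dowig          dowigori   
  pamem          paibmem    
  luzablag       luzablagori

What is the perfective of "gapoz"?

vegapoz

"gapoz" ends in -z. The stems ending in -z (pomhiz → vepomhiz, fuzbaz → vefuzbaz) add the prefix ve-.
So gapoz → vegapoz.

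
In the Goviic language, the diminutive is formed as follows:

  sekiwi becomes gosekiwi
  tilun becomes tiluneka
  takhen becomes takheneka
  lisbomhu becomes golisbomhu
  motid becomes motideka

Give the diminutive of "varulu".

govarulu

lisbomhu and tilun both have last vowel 'u' yet inflect differently (golisbomhu, tiluneka), so the last vowel is not what conditions the rule; whether the stem ends in a vowel or a consonant is.
"varulu" ends in a vowel. The stems ending in a vowel (sekiwi → gosekiwi, lisbomhu → golisbomhu) add the prefix go-.
So varulu → govarulu.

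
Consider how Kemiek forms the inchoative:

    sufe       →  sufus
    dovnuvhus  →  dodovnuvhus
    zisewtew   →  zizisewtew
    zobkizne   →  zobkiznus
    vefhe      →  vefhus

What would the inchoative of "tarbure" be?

tarburus

vefhe and zisewtew both have last vowel 'e' yet inflect differently (vefhus, zizisewtew), so the last vowel is not what conditions the rule; the final letter is.
"tarbure" ends in -e. The stems ending in -e (vefhe → vefhus, sufe → sufus, zobkizne → zobkiznus) drop the final letter and add -us.
The other pattern: stems ending in -s or -w repeat the first consonant+vowel as a prefix.
So tarbure → tarburus.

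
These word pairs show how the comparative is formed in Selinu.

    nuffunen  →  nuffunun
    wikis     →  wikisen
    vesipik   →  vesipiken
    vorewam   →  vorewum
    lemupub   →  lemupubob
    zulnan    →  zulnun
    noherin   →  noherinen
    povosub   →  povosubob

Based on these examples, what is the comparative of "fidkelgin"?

fidkelginen

noherin and zulnan both end in -n yet inflect differently (noherinen, zulnun), so the final letter is not what conditions the rule; the last vowel is.
"fidkelgin" has last vowel 'i'. The stems whose last vowel is 'i' (vesipik → vesipiken, wikis → wikisen, noherin → noherinen) add -en.
The other patterns: stems whose last vowel is 'u' add -ob; stems whose last vowel is 'a' or 'e' change the last vowel to 'u'.
So fidkelgin → fidkelginen.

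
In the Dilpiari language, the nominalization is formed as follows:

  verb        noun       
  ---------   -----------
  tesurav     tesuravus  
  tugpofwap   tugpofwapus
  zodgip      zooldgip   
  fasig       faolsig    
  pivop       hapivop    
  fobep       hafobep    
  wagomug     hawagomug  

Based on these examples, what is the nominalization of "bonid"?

boolnid

tugpofwap and zodgip both end in -p yet inflect differently (tugpofwapus, zooldgip), so the final letter is not what conditions the rule; the last vowel is.
"bonid" has last vowel 'i'. The stems whose last vowel is 'i' (zodgip → zooldgip, fasig → faolsig) insert -ol- after the first vowel.
The other patterns: stems whose last vowel is 'a' add -us; stems whose last vowel is 'e', 'o' or 'u' add the prefix ha-.
So bonid → boolnid.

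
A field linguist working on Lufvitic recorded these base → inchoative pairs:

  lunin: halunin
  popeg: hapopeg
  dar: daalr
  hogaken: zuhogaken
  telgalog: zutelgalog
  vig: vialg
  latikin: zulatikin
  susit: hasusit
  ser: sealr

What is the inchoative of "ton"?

vig and popeg both end in -g yet inflect differently (vialg, hapopeg), so the final letter is not what conditions the rule; the number of vowels is.
"ton" has 1 vowel. The stems with 1 vowel (vig → vialg, ser → sealr, dar → daalr) insert -al- after the first vowel.
So ton → toaln.

toaln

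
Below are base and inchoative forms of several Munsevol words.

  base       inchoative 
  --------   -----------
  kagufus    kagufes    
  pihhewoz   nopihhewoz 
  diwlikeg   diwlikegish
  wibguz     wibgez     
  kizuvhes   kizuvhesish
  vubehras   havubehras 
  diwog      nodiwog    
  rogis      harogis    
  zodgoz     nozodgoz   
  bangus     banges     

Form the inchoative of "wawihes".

wawihesish

"wawihes" has last vowel 'e'. The stems whose last vowel is 'e' (kizuvhes → kizuvhesish, diwlikeg → diwlikegish) add -ish.
The other patterns: stems whose last vowel is 'o' add the prefix no-; stems whose last vowel is 'a' or 'i' add the prefix ha-; stems whose last vowel is 'u' change the last vowel to 'e'.
So wawihes → wawihesish.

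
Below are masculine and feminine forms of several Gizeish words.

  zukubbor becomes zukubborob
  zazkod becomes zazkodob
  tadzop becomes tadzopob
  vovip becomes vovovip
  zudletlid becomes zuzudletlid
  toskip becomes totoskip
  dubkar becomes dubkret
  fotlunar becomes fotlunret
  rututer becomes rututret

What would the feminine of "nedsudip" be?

nenedsudip

"nedsudip" has last vowel 'i'. The stems whose last vowel is 'i' (vovip → vovovip, zudletlid → zuzudletlid, toskip → totoskip) repeat the first consonant+vowel as a prefix.
The other patterns: stems whose last vowel is 'o' add -ob; stems whose last vowel is 'a' or 'e' delete the last vowel and add -et.
So nedsudip → nenedsudip.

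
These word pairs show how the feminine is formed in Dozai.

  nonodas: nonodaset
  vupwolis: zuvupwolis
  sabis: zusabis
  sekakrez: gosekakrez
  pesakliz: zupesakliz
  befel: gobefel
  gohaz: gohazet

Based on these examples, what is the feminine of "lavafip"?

pesakliz and sekakrez both end in -z yet inflect differently (zupesakliz, gosekakrez), so the final letter is not what conditions the rule; the last vowel is.
"lavafip" has last vowel 'i'. The stems whose last vowel is 'i' (sabis → zusabis, pesakliz → zupesakliz, vupwolis → zuvupwolis) add the prefix zu-.
The other patterns: stems whose last vowel is 'e' add the prefix go-; stems whose last vowel is 'a' add -et.
So lavafip → zulavafip.

zulavafip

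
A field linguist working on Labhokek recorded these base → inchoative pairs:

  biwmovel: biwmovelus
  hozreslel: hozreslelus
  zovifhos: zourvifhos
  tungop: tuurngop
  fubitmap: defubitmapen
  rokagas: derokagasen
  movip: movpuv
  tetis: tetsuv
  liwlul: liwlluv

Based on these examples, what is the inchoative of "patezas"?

depatezasen

"patezas" has last vowel 'a'. The stems whose last vowel is 'a' (fubitmap → defubitmapen, rokagas → derokagasen) add de- … -en around the stem.
The other patterns: stems whose last vowel is 'e' add -us; stems whose last vowel is 'o' insert -ur- after the first vowel; stems whose last vowel is 'i' or 'u' delete the last vowel and add -uv.
So patezas → depatezasen.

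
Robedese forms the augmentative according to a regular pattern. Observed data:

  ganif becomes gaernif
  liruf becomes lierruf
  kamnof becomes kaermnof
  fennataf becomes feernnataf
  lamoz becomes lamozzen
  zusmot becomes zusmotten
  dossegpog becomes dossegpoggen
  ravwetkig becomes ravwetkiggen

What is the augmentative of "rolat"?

"rolat" ends in -t. The one such stem in the data (zusmot → zusmotten) doubles the final consonant and adds -en (as do lamoz, dossegpog), so the same rule applies.
The other pattern: stems ending in -f insert -er- after the first vowel.
So rolat → rolatten.

rolatten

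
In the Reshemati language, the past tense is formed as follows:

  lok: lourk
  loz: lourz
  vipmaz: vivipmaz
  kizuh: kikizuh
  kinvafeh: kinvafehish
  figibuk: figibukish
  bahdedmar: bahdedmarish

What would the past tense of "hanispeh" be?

hanispehish

loz and vipmaz both end in -z yet inflect differently (lourz, vivipmaz), so the final letter is not what conditions the rule; the number of vowels is.
"hanispeh" has 3 vowels. The stems with 3 vowels (kinvafeh → kinvafehish, figibuk → figibukish, bahdedmar → bahdedmarish) add -ish.
The other patterns: stems with 1 vowel insert -ur- after the first vowel; stems with 2 vowels repeat the first consonant+vowel as a prefix.
So hanispeh → hanispehish.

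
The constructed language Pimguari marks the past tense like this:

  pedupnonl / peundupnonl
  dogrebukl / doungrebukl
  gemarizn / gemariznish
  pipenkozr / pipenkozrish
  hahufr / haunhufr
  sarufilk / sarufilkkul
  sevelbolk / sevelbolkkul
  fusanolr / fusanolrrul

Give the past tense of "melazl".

fusanolr and pipenkozr both end in -r yet inflect differently (fusanolrrul, pipenkozrish), so the final letter is not what conditions the rule; the second-to-last letter is.
"melazl" has second-to-last letter 'z'. The stems whose second-to-last letter is 'z' (pipenkozr → pipenkozrish, gemarizn → gemariznish) add -ish.
So melazl → melazlish.

melazlish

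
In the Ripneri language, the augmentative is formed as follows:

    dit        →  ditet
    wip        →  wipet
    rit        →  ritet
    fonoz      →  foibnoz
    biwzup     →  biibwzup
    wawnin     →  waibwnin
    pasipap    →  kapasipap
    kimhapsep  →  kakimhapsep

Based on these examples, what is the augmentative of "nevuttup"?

kanevuttup

wip and biwzup both end in -p yet inflect differently (wipet, biibwzup), so the final letter is not what conditions the rule; the number of vowels is.
"nevuttup" has 3 vowels. The stems with 3 vowels (pasipap → kapasipap, kimhapsep → kakimhapsep) add the prefix ka-.
So nevuttup → kanevuttup.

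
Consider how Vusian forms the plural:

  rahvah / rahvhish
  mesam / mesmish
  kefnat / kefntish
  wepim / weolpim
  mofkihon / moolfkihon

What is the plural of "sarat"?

sartish

mesam and wepim both end in -m yet inflect differently (mesmish, weolpim), so the final letter is not what conditions the rule; the last vowel is.
"sarat" has last vowel 'a'. The stems whose last vowel is 'a' (rahvah → rahvhish, mesam → mesmish, kefnat → kefntish) delete the last vowel and add -ish.
The other pattern: stems whose last vowel is 'i' or 'o' insert -ol- after the first vowel.
So sarat → sartish.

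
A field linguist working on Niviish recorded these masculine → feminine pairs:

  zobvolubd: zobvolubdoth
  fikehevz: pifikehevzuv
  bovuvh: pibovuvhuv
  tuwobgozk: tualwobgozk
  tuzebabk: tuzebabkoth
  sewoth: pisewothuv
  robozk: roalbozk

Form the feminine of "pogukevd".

pipogukevduv

robozk and tuzebabk both end in -k yet inflect differently (roalbozk, tuzebabkoth), so the final letter is not what conditions the rule; the second-to-last letter is.
"pogukevd" has second-to-last letter 'v'. The stems whose second-to-last letter is 'v' (bovuvh → pibovuvhuv, fikehevz → pifikehevzuv) add pi- … -uv around the stem.
So pogukevd → pipogukevduv.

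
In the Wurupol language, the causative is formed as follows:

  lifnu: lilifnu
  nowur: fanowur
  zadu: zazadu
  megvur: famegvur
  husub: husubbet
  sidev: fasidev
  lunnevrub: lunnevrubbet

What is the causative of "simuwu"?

lifnu and lunnevrub both have last vowel 'u' yet inflect differently (lilifnu, lunnevrubbet), so the last vowel is not what conditions the rule; the final letter is.
"simuwu" ends in -u. The stems ending in -u (lifnu → lilifnu, zadu → zazadu) repeat the first consonant+vowel as a prefix.
So simuwu → sisimuwu.

sisimuwu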